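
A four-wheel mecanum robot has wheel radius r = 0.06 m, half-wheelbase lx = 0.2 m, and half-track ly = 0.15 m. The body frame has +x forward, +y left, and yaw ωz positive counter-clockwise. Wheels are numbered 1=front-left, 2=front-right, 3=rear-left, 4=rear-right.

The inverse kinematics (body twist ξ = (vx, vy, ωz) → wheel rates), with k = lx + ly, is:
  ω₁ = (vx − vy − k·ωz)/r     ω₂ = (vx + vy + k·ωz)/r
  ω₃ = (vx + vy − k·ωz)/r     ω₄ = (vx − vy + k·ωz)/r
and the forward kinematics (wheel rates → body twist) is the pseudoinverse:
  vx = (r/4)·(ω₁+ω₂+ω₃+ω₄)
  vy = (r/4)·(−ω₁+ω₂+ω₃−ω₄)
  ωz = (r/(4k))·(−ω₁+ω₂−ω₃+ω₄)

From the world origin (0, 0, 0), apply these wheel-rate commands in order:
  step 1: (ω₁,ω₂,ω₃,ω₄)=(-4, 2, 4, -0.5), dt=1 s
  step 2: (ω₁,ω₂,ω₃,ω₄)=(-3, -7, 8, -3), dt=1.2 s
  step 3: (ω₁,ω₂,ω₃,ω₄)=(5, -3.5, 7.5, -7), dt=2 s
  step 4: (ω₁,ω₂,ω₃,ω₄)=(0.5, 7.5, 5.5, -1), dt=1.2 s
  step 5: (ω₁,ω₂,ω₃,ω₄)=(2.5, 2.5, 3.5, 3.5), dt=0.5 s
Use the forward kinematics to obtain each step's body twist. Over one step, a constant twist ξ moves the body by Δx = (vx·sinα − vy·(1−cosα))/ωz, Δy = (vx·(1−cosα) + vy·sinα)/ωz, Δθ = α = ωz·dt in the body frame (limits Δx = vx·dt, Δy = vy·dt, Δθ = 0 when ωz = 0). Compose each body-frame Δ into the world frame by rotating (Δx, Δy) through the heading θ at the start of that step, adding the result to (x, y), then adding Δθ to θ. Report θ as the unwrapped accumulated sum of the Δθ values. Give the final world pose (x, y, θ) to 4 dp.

(-0.0503, -0.1278, -2.6529)

step 1: ξ=(vx,vy,ωz)=(0.0225, 0.1575, 0.0643), dt=1.0 → body Δ=(0.0174, 0.1581, 0.0643) → world pose (0.0174, 0.1581, 0.0643)
step 2: ξ=(vx,vy,ωz)=(-0.0750, 0.1050, -0.6429), dt=1.2 → body Δ=(-0.0351, 0.1469, -0.7714) → world pose (-0.0270, 0.3025, -0.7071)
step 3: ξ=(vx,vy,ωz)=(0.0300, 0.0900, -0.9857), dt=2.0 → body Δ=(0.1549, 0.0418, -1.9714) → world pose (0.1179, 0.2335, -2.6786)
step 4: ξ=(vx,vy,ωz)=(0.1875, 0.2025, 0.0214), dt=1.2 → body Δ=(0.2219, 0.2459, 0.0257) → world pose (0.0292, -0.0855, -2.6529)
step 5: ξ=(vx,vy,ωz)=(0.1800, 0.0000, 0.0000), dt=0.5 → body Δ=(0.0900, 0.0000, 0.0000) → world pose (-0.0503, -0.1278, -2.6529)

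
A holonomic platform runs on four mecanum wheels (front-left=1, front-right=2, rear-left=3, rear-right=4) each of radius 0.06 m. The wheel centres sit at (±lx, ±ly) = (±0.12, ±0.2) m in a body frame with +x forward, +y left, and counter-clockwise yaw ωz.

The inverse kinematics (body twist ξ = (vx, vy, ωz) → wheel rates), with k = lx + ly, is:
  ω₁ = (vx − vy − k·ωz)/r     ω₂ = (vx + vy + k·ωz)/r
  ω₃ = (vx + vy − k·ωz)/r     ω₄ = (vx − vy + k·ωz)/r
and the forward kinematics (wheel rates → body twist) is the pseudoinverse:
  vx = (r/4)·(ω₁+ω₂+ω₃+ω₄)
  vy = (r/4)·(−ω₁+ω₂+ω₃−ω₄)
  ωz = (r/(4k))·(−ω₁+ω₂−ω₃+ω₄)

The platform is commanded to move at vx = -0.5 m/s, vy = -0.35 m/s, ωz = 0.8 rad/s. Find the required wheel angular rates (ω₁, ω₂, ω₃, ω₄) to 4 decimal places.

k = lx + ly = 0.12 + 0.2 = 0.3200;  k·ωz = 0.3200·0.8 = 0.2560
ω₁ (FL) = (vx − vy − k·ωz)/r = -0.4060/0.06 = -6.7667
ω₂ (FR) = (vx + vy + k·ωz)/r = -0.5940/0.06 = -9.9000
ω₃ (RL) = (vx + vy − k·ωz)/r = -1.1060/0.06 = -18.4333
ω₄ (RR) = (vx − vy + k·ωz)/r = 0.1060/0.06 = 1.7667

(-6.7667, -9.9000, -18.4333, 1.7667)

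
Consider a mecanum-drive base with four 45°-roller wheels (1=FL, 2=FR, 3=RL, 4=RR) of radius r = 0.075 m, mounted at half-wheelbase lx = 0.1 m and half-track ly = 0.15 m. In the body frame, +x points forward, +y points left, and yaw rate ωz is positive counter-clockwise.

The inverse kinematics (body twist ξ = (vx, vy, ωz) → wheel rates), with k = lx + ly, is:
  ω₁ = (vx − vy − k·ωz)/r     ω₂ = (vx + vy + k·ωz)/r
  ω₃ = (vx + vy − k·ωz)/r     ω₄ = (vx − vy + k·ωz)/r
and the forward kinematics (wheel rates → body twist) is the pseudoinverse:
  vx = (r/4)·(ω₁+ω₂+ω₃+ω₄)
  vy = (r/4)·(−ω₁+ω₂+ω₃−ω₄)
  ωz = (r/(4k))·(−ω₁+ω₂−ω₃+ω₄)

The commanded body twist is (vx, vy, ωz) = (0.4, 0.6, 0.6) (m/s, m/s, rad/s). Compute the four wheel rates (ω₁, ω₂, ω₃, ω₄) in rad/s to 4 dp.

k = lx + ly = 0.1 + 0.15 = 0.2500;  k·ωz = 0.2500·0.6 = 0.1500
ω₁ (FL) = (vx − vy − k·ωz)/r = -0.3500/0.075 = -4.6667
ω₂ (FR) = (vx + vy + k·ωz)/r = 1.1500/0.075 = 15.3333
ω₃ (RL) = (vx + vy − k·ωz)/r = 0.8500/0.075 = 11.3333
ω₄ (RR) = (vx − vy + k·ωz)/r = -0.0500/0.075 = -0.6667

(-4.6667, 15.3333, 11.3333, -0.6667)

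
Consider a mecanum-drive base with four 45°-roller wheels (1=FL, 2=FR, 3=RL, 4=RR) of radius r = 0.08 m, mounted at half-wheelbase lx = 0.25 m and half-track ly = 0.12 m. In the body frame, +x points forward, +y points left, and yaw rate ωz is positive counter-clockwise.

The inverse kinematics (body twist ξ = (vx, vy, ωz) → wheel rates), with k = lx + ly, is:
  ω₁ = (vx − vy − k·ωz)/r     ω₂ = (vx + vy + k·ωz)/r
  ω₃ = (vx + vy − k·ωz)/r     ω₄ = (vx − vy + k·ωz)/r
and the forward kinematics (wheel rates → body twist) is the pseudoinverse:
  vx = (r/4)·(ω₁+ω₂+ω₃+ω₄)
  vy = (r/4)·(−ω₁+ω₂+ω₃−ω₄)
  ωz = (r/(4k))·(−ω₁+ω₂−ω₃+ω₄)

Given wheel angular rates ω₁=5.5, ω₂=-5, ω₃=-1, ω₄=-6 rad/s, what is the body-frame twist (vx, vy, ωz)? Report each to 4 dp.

k = lx + ly = 0.25 + 0.12 = 0.3700
ω₁+ω₂+ω₃+ω₄ = -6.5000  →  vx = (0.08/4)·-6.5000 = -0.1300
−ω₁+ω₂+ω₃−ω₄ = -5.5000  →  vy = (0.08/4)·-5.5000 = -0.1100
−ω₁+ω₂−ω₃+ω₄ = -15.5000  →  ωz = (0.08/1.4800)·-15.5000 = -0.8378

(-0.1300, -0.1100, -0.8378)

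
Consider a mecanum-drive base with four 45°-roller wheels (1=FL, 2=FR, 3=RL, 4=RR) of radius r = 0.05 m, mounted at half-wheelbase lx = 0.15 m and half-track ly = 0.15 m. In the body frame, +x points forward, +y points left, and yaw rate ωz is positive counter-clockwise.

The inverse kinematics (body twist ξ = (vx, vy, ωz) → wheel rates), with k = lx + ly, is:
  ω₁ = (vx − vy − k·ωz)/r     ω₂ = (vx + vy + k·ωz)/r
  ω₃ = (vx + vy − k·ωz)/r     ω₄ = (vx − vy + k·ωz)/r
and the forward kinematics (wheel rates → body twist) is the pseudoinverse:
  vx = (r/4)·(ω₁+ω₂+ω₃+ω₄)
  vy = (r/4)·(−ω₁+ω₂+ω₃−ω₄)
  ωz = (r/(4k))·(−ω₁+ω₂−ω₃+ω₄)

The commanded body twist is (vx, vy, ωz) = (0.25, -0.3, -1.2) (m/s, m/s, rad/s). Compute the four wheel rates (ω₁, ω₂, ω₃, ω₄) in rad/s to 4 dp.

k = lx + ly = 0.15 + 0.15 = 0.3000;  k·ωz = 0.3000·-1.2 = -0.3600
ω₁ (FL) = (vx − vy − k·ωz)/r = 0.9100/0.05 = 18.2000
ω₂ (FR) = (vx + vy + k·ωz)/r = -0.4100/0.05 = -8.2000
ω₃ (RL) = (vx + vy − k·ωz)/r = 0.3100/0.05 = 6.2000
ω₄ (RR) = (vx − vy + k·ωz)/r = 0.1900/0.05 = 3.8000

(18.2000, -8.2000, 6.2000, 3.8000)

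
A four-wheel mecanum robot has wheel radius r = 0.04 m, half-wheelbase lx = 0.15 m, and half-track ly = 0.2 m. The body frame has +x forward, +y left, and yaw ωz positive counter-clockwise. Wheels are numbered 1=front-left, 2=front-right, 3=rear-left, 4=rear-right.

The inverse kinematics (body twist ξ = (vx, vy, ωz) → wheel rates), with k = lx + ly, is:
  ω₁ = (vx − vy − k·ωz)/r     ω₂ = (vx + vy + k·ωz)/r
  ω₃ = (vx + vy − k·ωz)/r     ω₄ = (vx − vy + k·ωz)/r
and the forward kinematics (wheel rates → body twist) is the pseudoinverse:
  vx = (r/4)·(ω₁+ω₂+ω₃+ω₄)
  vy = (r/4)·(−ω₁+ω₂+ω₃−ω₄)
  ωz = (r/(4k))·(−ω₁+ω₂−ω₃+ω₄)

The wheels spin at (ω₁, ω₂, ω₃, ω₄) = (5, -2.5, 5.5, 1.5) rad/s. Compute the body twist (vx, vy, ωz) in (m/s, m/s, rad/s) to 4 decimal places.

k = lx + ly = 0.15 + 0.2 = 0.3500
ω₁+ω₂+ω₃+ω₄ = 9.5000  →  vx = (0.04/4)·9.5000 = 0.0950
−ω₁+ω₂+ω₃−ω₄ = -3.5000  →  vy = (0.04/4)·-3.5000 = -0.0350
−ω₁+ω₂−ω₃+ω₄ = -11.5000  →  ωz = (0.04/1.4000)·-11.5000 = -0.3286

(0.0950, -0.0350, -0.3286)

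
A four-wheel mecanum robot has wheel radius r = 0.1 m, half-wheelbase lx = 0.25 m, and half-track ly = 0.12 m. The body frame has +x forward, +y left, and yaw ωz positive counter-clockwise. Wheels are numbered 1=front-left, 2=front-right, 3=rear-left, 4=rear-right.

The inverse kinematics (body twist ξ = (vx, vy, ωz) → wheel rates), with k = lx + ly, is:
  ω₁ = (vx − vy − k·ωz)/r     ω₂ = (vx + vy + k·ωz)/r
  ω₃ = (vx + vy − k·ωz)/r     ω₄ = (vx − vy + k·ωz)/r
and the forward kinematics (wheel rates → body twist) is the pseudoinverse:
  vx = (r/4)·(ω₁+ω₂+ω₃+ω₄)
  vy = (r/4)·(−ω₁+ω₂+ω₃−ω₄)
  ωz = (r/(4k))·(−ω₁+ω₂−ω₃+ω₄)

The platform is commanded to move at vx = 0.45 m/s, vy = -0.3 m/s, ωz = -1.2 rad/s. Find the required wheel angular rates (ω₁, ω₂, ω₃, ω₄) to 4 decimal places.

k = lx + ly = 0.25 + 0.12 = 0.3700;  k·ωz = 0.3700·-1.2 = -0.4440
ω₁ (FL) = (vx − vy − k·ωz)/r = 1.1940/0.1 = 11.9400
ω₂ (FR) = (vx + vy + k·ωz)/r = -0.2940/0.1 = -2.9400
ω₃ (RL) = (vx + vy − k·ωz)/r = 0.5940/0.1 = 5.9400
ω₄ (RR) = (vx − vy + k·ωz)/r = 0.3060/0.1 = 3.0600

(11.9400, -2.9400, 5.9400, 3.0600)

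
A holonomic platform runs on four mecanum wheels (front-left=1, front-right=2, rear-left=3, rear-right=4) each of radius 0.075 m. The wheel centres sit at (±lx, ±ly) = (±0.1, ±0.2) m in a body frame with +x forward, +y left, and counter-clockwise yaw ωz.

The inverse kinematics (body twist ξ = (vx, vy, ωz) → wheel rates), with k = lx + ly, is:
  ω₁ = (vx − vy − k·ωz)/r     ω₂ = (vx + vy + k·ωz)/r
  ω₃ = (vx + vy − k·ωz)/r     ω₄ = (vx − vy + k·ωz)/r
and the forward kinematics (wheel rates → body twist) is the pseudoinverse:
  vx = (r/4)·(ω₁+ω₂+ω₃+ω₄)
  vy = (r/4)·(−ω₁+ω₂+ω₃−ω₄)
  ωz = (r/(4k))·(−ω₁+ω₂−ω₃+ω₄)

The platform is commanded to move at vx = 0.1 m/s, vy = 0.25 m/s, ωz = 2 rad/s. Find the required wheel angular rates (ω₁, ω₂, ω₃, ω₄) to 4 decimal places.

k = lx + ly = 0.1 + 0.2 = 0.3000;  k·ωz = 0.3000·2 = 0.6000
ω₁ (FL) = (vx − vy − k·ωz)/r = -0.7500/0.075 = -10.0000
ω₂ (FR) = (vx + vy + k·ωz)/r = 0.9500/0.075 = 12.6667
ω₃ (RL) = (vx + vy − k·ωz)/r = -0.2500/0.075 = -3.3333
ω₄ (RR) = (vx − vy + k·ωz)/r = 0.4500/0.075 = 6.0000

(-10.0000, 12.6667, -3.3333, 6.0000)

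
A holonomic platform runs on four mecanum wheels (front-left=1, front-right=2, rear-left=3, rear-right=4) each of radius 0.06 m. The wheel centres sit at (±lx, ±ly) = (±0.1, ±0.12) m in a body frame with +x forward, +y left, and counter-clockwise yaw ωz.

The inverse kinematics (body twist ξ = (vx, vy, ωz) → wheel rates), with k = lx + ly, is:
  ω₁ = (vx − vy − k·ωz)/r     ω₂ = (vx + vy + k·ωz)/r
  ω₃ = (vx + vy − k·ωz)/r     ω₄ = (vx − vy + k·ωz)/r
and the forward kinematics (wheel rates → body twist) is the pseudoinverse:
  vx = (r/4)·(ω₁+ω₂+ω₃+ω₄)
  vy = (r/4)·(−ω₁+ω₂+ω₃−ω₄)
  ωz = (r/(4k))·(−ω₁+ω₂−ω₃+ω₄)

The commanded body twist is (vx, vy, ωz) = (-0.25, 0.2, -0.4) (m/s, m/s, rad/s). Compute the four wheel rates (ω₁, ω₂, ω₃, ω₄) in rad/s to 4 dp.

k = lx + ly = 0.1 + 0.12 = 0.2200;  k·ωz = 0.2200·-0.4 = -0.0880
ω₁ (FL) = (vx − vy − k·ωz)/r = -0.3620/0.06 = -6.0333
ω₂ (FR) = (vx + vy + k·ωz)/r = -0.1380/0.06 = -2.3000
ω₃ (RL) = (vx + vy − k·ωz)/r = 0.0380/0.06 = 0.6333
ω₄ (RR) = (vx − vy + k·ωz)/r = -0.5380/0.06 = -8.9667

(-6.0333, -2.3000, 0.6333, -8.9667)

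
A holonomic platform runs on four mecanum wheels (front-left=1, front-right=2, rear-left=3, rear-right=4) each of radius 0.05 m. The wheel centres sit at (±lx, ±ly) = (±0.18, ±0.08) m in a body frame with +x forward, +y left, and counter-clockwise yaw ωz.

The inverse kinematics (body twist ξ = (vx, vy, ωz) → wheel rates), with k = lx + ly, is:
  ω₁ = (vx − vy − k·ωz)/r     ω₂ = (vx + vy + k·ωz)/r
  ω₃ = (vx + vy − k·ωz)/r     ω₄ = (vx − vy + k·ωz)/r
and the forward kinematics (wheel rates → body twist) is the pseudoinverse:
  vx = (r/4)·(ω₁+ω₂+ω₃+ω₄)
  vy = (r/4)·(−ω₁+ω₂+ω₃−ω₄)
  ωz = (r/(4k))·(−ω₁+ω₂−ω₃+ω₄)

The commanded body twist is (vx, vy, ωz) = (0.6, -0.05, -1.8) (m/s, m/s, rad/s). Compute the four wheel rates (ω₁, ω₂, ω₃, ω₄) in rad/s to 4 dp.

(22.3600, 1.6400, 20.3600, 3.6400)

k = lx + ly = 0.18 + 0.08 = 0.2600;  k·ωz = 0.2600·-1.8 = -0.4680
ω₁ (FL) = (vx − vy − k·ωz)/r = 1.1180/0.05 = 22.3600
ω₂ (FR) = (vx + vy + k·ωz)/r = 0.0820/0.05 = 1.6400
ω₃ (RL) = (vx + vy − k·ωz)/r = 1.0180/0.05 = 20.3600
ω₄ (RR) = (vx − vy + k·ωz)/r = 0.1820/0.05 = 3.6400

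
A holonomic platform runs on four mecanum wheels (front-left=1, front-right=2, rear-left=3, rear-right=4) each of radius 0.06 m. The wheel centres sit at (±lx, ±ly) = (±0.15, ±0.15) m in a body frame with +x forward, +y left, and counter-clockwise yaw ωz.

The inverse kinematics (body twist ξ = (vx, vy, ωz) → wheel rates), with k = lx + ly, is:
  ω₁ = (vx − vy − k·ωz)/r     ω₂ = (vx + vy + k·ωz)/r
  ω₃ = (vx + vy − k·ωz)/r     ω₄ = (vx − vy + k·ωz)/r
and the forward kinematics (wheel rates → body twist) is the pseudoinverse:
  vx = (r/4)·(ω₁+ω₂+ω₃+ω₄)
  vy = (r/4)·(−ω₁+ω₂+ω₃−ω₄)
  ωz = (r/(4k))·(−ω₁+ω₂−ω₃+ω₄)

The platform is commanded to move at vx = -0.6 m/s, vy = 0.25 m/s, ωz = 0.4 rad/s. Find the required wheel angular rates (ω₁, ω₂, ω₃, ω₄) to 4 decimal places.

(-16.1667, -3.8333, -7.8333, -12.1667)

k = lx + ly = 0.15 + 0.15 = 0.3000;  k·ωz = 0.3000·0.4 = 0.1200
ω₁ (FL) = (vx − vy − k·ωz)/r = -0.9700/0.06 = -16.1667
ω₂ (FR) = (vx + vy + k·ωz)/r = -0.2300/0.06 = -3.8333
ω₃ (RL) = (vx + vy − k·ωz)/r = -0.4700/0.06 = -7.8333
ω₄ (RR) = (vx − vy + k·ωz)/r = -0.7300/0.06 = -12.1667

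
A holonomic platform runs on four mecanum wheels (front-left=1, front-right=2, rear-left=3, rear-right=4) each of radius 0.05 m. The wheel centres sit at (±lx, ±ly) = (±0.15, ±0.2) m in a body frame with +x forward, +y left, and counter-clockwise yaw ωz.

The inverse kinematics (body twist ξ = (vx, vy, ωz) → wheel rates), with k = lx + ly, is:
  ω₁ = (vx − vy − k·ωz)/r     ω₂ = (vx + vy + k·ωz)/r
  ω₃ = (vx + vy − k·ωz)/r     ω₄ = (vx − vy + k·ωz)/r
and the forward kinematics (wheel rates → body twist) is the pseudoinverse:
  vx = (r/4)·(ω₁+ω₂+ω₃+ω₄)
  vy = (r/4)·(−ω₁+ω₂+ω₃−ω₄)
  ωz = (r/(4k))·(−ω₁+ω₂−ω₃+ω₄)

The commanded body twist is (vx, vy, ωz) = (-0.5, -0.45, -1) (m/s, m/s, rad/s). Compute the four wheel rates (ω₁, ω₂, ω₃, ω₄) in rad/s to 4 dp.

k = lx + ly = 0.15 + 0.2 = 0.3500;  k·ωz = 0.3500·-1 = -0.3500
ω₁ (FL) = (vx − vy − k·ωz)/r = 0.3000/0.05 = 6.0000
ω₂ (FR) = (vx + vy + k·ωz)/r = -1.3000/0.05 = -26.0000
ω₃ (RL) = (vx + vy − k·ωz)/r = -0.6000/0.05 = -12.0000
ω₄ (RR) = (vx − vy + k·ωz)/r = -0.4000/0.05 = -8.0000

(6.0000, -26.0000, -12.0000, -8.0000)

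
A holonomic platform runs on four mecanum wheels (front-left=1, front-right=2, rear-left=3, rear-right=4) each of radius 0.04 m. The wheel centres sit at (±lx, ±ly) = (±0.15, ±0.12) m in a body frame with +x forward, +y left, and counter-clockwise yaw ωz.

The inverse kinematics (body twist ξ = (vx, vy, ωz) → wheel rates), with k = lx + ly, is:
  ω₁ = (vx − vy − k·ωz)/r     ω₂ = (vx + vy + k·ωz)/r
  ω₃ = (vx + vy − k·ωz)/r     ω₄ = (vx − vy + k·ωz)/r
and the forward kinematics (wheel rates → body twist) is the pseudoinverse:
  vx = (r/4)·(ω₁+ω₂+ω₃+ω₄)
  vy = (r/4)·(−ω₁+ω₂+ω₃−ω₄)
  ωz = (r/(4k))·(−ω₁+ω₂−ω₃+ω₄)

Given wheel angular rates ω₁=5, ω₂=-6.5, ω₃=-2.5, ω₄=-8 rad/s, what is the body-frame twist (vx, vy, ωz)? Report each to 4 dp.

k = lx + ly = 0.15 + 0.12 = 0.2700
ω₁+ω₂+ω₃+ω₄ = -12.0000  →  vx = (0.04/4)·-12.0000 = -0.1200
−ω₁+ω₂+ω₃−ω₄ = -6.0000  →  vy = (0.04/4)·-6.0000 = -0.0600
−ω₁+ω₂−ω₃+ω₄ = -17.0000  →  ωz = (0.04/1.0800)·-17.0000 = -0.6296

(-0.1200, -0.0600, -0.6296)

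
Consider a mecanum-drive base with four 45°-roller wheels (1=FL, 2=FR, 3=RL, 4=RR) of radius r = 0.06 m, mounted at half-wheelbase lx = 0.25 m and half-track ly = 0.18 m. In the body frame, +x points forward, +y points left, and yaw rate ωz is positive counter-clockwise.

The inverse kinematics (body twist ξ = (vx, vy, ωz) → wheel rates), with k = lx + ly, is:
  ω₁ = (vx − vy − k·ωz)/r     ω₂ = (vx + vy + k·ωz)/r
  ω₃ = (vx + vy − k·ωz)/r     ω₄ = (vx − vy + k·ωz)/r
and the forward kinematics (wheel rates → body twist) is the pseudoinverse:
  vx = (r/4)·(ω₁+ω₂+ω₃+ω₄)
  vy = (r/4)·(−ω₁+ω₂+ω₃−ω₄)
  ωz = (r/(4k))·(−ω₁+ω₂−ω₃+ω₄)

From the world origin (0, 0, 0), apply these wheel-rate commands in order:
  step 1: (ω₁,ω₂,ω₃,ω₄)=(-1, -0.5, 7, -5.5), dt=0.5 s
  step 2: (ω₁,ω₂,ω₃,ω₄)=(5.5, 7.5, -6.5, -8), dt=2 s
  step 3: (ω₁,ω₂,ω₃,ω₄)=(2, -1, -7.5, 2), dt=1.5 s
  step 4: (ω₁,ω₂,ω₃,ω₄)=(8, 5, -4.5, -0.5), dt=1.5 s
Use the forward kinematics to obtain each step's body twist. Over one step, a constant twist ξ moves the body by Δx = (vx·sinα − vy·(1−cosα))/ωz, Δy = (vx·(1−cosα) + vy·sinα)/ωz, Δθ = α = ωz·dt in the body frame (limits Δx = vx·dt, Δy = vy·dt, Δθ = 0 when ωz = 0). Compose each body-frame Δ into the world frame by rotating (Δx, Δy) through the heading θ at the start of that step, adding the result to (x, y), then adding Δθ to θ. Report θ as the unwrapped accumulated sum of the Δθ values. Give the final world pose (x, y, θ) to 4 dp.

(0.0907, -0.1913, 0.2180)

step 1: ξ=(vx,vy,ωz)=(0.0000, 0.1950, -0.4186), dt=0.5 → body Δ=(0.0102, 0.0968, -0.2093) → world pose (0.0102, 0.0968, -0.2093)
step 2: ξ=(vx,vy,ωz)=(-0.0225, 0.0525, 0.0174), dt=2.0 → body Δ=(-0.0468, 0.1042, 0.0349) → world pose (-0.0140, 0.2084, -0.1744)
step 3: ξ=(vx,vy,ωz)=(-0.0675, -0.1875, 0.2267), dt=1.5 → body Δ=(-0.0519, -0.2929, 0.3401) → world pose (-0.1160, -0.0710, 0.1657)
step 4: ξ=(vx,vy,ωz)=(0.1200, -0.1050, 0.0349), dt=1.5 → body Δ=(0.1840, -0.1527, 0.0523) → world pose (0.0907, -0.1913, 0.2180)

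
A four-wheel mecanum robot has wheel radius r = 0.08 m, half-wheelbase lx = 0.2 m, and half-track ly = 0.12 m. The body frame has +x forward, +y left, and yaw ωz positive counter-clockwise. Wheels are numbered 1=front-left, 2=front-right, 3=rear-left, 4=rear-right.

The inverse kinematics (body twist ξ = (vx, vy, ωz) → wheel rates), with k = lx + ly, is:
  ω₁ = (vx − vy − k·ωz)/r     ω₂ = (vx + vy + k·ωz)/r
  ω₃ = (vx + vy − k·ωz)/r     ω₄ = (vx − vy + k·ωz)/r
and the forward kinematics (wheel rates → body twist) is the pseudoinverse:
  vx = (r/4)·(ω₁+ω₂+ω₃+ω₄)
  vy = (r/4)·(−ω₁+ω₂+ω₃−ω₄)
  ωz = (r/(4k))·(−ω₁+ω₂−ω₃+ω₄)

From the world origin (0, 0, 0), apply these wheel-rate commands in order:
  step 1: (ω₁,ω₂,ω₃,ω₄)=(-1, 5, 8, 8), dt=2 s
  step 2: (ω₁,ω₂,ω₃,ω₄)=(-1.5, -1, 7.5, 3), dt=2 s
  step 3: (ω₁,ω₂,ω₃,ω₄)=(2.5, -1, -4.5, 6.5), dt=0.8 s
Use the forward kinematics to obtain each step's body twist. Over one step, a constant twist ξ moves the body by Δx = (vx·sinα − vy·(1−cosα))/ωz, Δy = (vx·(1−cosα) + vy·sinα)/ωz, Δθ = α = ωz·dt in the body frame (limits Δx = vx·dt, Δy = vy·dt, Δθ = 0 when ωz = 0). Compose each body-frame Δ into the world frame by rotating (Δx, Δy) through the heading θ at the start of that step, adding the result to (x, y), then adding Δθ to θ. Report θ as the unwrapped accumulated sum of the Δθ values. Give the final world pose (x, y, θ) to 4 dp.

step 1: ξ=(vx,vy,ωz)=(0.4000, 0.1200, 0.3750), dt=2.0 → body Δ=(0.6412, 0.5043, 0.7500) → world pose (0.6412, 0.5043, 0.7500)
step 2: ξ=(vx,vy,ωz)=(0.1600, 0.1000, -0.2500), dt=2.0 → body Δ=(0.3558, 0.1134, -0.5000) → world pose (0.8242, 0.8298, 0.2500)
step 3: ξ=(vx,vy,ωz)=(0.0700, -0.2900, 0.4688), dt=0.8 → body Δ=(0.0977, -0.2162, 0.3750) → world pose (0.9724, 0.6445, 0.6250)

(0.9724, 0.6445, 0.6250)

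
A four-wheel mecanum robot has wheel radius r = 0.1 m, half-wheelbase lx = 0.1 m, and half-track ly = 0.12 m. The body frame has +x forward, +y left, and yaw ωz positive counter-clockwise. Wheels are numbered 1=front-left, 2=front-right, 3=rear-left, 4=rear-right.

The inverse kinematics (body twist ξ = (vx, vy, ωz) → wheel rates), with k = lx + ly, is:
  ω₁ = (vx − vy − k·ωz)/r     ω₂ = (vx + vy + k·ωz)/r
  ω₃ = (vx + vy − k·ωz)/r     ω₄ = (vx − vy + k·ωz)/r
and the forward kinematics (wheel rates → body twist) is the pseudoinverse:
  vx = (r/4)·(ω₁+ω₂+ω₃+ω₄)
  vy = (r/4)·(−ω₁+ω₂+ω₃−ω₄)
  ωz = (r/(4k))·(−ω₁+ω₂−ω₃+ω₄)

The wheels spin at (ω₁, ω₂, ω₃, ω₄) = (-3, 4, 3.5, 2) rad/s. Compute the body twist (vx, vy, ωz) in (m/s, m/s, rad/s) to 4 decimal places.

k = lx + ly = 0.1 + 0.12 = 0.2200
ω₁+ω₂+ω₃+ω₄ = 6.5000  →  vx = (0.1/4)·6.5000 = 0.1625
−ω₁+ω₂+ω₃−ω₄ = 8.5000  →  vy = (0.1/4)·8.5000 = 0.2125
−ω₁+ω₂−ω₃+ω₄ = 5.5000  →  ωz = (0.1/0.8800)·5.5000 = 0.6250

(0.1625, 0.2125, 0.6250)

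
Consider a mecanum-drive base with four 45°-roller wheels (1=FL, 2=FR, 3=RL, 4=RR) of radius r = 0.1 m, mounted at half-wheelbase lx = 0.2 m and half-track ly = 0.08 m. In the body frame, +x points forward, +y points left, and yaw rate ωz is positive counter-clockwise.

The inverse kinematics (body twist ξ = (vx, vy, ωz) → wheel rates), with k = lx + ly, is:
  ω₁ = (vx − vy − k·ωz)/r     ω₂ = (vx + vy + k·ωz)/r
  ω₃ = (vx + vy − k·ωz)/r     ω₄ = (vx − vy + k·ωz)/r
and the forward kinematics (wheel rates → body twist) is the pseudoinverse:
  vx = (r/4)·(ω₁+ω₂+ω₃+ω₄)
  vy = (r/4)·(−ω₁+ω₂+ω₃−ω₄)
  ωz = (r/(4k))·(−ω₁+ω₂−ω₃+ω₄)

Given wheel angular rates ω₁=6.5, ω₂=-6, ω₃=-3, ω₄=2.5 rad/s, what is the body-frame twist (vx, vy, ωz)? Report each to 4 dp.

k = lx + ly = 0.2 + 0.08 = 0.2800
ω₁+ω₂+ω₃+ω₄ = 0.0000  →  vx = (0.1/4)·0.0000 = 0.0000
−ω₁+ω₂+ω₃−ω₄ = -18.0000  →  vy = (0.1/4)·-18.0000 = -0.4500
−ω₁+ω₂−ω₃+ω₄ = -7.0000  →  ωz = (0.1/1.1200)·-7.0000 = -0.6250

(0.0000, -0.4500, -0.6250)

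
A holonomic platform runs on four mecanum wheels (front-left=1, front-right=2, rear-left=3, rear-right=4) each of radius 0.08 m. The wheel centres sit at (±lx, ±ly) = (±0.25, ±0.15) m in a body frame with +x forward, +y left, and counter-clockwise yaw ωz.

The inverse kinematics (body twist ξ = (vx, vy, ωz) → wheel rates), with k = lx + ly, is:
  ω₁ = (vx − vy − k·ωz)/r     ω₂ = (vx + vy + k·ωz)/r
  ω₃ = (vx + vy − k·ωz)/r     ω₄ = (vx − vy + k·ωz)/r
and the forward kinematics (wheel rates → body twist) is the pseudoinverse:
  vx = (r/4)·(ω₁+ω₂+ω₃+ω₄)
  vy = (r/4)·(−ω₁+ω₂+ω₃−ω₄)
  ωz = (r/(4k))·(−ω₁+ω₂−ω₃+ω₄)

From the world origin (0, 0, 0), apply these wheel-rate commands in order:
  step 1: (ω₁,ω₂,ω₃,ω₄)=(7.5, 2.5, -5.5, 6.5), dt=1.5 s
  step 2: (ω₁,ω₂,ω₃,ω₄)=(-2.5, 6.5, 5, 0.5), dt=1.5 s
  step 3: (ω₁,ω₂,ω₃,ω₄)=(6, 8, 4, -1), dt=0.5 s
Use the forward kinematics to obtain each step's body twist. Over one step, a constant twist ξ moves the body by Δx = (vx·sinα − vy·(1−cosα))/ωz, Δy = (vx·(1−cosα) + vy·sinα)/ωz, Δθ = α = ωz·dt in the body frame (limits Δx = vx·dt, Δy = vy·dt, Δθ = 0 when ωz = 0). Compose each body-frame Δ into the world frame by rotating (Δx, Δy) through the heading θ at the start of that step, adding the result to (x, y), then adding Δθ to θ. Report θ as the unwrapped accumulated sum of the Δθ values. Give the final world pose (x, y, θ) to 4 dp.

step 1: ξ=(vx,vy,ωz)=(0.2200, -0.3400, 0.3500), dt=1.5 → body Δ=(0.4459, -0.4022, 0.5250) → world pose (0.4459, -0.4022, 0.5250)
step 2: ξ=(vx,vy,ωz)=(0.1900, 0.2700, 0.2250), dt=1.5 → body Δ=(0.2119, 0.4450, 0.3375) → world pose (0.4062, 0.0890, 0.8625)
step 3: ξ=(vx,vy,ωz)=(0.3400, 0.1400, -0.1500), dt=0.5 → body Δ=(0.1725, 0.0636, -0.0750) → world pose (0.4701, 0.2614, 0.7875)

(0.4701, 0.2614, 0.7875)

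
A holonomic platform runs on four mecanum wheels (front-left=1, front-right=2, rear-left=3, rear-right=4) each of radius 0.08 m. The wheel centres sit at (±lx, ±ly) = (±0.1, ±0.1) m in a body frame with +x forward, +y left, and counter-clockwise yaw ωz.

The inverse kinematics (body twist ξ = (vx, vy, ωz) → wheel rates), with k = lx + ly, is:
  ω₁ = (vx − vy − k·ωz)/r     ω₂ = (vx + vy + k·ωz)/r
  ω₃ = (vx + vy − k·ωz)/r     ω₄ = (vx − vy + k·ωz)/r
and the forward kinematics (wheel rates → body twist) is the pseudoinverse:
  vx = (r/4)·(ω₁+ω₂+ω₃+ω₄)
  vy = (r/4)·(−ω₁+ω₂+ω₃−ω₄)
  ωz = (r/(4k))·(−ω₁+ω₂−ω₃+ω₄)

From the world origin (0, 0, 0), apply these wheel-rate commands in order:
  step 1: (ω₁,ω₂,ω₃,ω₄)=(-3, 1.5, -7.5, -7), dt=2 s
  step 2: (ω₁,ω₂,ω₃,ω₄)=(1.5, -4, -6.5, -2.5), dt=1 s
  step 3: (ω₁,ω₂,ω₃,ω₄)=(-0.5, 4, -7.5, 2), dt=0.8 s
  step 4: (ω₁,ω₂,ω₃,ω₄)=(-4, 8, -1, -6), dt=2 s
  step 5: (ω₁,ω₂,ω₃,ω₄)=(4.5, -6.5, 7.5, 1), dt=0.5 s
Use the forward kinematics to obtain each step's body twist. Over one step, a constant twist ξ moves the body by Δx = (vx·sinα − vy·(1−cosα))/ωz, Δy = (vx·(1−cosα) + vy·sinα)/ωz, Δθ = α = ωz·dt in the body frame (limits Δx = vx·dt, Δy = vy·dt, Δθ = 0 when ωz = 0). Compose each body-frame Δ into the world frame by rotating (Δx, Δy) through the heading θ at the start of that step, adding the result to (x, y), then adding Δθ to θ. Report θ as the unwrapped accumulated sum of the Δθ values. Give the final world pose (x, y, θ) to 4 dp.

step 1: ξ=(vx,vy,ωz)=(-0.3200, 0.0800, 0.5000), dt=2.0 → body Δ=(-0.6121, -0.1596, 1.0000) → world pose (-0.6121, -0.1596, 1.0000)
step 2: ξ=(vx,vy,ωz)=(-0.2300, -0.1900, -0.1500), dt=1.0 → body Δ=(-0.2434, -0.1721, -0.1500) → world pose (-0.5988, -0.4573, 0.8500)
step 3: ξ=(vx,vy,ωz)=(-0.0400, -0.1000, 1.4000), dt=0.8 → body Δ=(0.0146, -0.0804, 1.1200) → world pose (-0.5287, -0.4994, 1.9700)
step 4: ξ=(vx,vy,ωz)=(-0.0600, 0.3400, 0.7000), dt=2.0 → body Δ=(-0.4876, 0.4075, 1.4000) → world pose (-0.7147, -1.1071, 3.3700)
step 5: ξ=(vx,vy,ωz)=(0.1300, -0.0900, -1.7500), dt=0.5 → body Δ=(0.0386, -0.0661, -0.8750) → world pose (-0.7672, -1.0514, 2.4950)

(-0.7672, -1.0514, 2.4950)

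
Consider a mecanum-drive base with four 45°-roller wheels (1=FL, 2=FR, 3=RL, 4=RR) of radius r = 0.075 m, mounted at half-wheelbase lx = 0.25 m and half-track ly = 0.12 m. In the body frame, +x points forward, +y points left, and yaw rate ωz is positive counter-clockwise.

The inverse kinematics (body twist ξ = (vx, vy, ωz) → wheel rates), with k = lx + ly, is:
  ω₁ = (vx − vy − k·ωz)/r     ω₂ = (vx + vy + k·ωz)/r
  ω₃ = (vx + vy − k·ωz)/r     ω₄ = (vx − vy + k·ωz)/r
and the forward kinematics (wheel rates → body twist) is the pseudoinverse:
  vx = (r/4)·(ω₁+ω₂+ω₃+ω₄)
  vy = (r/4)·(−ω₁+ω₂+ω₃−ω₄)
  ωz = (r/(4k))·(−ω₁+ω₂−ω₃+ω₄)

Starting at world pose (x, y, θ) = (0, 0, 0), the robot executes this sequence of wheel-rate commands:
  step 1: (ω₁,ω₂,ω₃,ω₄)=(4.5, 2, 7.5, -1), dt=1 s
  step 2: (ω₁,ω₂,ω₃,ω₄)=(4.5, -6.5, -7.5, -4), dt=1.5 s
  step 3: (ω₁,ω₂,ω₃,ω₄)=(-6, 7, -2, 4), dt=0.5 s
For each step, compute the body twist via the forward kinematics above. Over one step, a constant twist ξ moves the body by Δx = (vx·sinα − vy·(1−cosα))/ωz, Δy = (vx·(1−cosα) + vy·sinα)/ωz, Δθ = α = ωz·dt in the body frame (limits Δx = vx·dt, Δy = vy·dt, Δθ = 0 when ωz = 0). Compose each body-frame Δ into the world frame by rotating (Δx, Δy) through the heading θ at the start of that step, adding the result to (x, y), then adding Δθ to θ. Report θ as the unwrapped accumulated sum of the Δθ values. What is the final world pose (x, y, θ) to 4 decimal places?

(-0.2197, 0.0718, -0.6461)

step 1: ξ=(vx,vy,ωz)=(0.2437, 0.1125, -0.5574), dt=1.0 → body Δ=(0.2619, 0.0406, -0.5574) → world pose (0.2619, 0.0406, -0.5574)
step 2: ξ=(vx,vy,ωz)=(-0.2531, -0.2719, -0.3801), dt=1.5 → body Δ=(-0.4726, -0.2807, -0.5701) → world pose (-0.2877, 0.0523, -1.1275)
step 3: ξ=(vx,vy,ωz)=(0.0563, 0.1313, 0.9628), dt=0.5 → body Δ=(0.0116, 0.0698, 0.4814) → world pose (-0.2197, 0.0718, -0.6461)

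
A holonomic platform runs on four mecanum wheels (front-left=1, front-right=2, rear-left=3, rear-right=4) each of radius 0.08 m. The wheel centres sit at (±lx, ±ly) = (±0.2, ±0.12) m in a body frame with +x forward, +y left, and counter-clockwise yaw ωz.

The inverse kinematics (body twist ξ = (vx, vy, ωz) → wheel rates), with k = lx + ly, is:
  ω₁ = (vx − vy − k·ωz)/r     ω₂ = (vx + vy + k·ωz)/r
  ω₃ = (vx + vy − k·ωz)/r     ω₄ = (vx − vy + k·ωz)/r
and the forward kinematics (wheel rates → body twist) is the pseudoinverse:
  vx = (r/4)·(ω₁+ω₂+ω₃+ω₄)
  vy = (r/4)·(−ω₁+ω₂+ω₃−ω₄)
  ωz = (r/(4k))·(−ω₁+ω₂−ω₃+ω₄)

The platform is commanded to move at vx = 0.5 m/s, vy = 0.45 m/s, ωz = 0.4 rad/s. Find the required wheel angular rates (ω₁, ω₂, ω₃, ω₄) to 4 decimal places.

k = lx + ly = 0.2 + 0.12 = 0.3200;  k·ωz = 0.3200·0.4 = 0.1280
ω₁ (FL) = (vx − vy − k·ωz)/r = -0.0780/0.08 = -0.9750
ω₂ (FR) = (vx + vy + k·ωz)/r = 1.0780/0.08 = 13.4750
ω₃ (RL) = (vx + vy − k·ωz)/r = 0.8220/0.08 = 10.2750
ω₄ (RR) = (vx − vy + k·ωz)/r = 0.1780/0.08 = 2.2250

(-0.9750, 13.4750, 10.2750, 2.2250)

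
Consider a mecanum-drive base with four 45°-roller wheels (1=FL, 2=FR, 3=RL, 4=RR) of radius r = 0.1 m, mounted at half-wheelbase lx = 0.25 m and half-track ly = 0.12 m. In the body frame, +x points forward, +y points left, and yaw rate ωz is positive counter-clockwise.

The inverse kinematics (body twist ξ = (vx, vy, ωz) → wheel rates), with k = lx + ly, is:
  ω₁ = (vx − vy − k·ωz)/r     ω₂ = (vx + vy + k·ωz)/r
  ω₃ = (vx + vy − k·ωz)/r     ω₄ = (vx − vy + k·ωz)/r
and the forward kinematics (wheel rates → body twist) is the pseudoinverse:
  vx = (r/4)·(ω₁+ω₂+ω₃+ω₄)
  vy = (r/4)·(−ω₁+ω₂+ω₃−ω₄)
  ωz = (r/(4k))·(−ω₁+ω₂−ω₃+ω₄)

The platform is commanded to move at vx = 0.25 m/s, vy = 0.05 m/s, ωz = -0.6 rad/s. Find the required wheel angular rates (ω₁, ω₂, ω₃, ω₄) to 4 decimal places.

(4.2200, 0.7800, 5.2200, -0.2200)

k = lx + ly = 0.25 + 0.12 = 0.3700;  k·ωz = 0.3700·-0.6 = -0.2220
ω₁ (FL) = (vx − vy − k·ωz)/r = 0.4220/0.1 = 4.2200
ω₂ (FR) = (vx + vy + k·ωz)/r = 0.0780/0.1 = 0.7800
ω₃ (RL) = (vx + vy − k·ωz)/r = 0.5220/0.1 = 5.2200
ω₄ (RR) = (vx − vy + k·ωz)/r = -0.0220/0.1 = -0.2200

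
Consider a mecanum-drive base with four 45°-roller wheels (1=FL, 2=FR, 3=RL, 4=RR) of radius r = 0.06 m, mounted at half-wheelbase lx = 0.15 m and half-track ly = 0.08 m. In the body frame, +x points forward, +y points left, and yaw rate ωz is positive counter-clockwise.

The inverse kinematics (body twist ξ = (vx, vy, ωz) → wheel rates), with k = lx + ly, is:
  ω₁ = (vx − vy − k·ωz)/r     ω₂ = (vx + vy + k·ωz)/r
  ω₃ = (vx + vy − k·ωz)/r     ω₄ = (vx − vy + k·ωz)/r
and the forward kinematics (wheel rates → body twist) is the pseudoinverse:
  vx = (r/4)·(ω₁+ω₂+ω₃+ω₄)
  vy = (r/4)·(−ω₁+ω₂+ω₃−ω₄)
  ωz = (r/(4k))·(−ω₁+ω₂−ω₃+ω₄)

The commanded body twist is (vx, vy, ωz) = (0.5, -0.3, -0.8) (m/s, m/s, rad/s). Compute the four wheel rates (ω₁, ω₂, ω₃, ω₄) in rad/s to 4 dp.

(16.4000, 0.2667, 6.4000, 10.2667)

k = lx + ly = 0.15 + 0.08 = 0.2300;  k·ωz = 0.2300·-0.8 = -0.1840
ω₁ (FL) = (vx − vy − k·ωz)/r = 0.9840/0.06 = 16.4000
ω₂ (FR) = (vx + vy + k·ωz)/r = 0.0160/0.06 = 0.2667
ω₃ (RL) = (vx + vy − k·ωz)/r = 0.3840/0.06 = 6.4000
ω₄ (RR) = (vx − vy + k·ωz)/r = 0.6160/0.06 = 10.2667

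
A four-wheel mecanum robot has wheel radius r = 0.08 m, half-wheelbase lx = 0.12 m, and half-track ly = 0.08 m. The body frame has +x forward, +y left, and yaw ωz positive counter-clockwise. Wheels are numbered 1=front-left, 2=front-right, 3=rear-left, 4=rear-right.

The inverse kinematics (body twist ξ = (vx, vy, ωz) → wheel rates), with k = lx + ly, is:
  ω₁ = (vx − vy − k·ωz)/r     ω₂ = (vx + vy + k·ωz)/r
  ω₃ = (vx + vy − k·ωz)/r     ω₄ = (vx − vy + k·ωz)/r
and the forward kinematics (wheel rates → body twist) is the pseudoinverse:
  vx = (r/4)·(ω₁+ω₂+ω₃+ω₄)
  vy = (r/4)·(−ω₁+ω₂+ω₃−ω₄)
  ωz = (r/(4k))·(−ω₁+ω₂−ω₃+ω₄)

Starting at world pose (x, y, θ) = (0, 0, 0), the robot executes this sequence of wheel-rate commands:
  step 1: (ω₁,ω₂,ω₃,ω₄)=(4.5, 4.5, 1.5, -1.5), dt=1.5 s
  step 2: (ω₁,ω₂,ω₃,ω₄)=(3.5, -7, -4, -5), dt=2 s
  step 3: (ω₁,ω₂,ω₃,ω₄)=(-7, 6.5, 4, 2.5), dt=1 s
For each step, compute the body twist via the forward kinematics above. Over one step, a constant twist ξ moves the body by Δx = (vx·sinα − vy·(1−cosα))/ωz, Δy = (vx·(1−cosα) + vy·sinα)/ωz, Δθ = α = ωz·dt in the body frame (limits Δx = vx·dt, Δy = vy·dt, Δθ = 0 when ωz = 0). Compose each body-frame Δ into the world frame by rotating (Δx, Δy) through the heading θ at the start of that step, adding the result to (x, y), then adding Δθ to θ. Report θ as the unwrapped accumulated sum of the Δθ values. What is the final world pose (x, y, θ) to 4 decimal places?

step 1: ξ=(vx,vy,ωz)=(0.1800, 0.0600, -0.3000), dt=1.5 → body Δ=(0.2809, 0.0273, -0.4500) → world pose (0.2809, 0.0273, -0.4500)
step 2: ξ=(vx,vy,ωz)=(-0.2500, -0.1900, -1.1500), dt=2.0 → body Δ=(-0.4374, 0.2390, -2.3000) → world pose (-0.0090, 0.4328, -2.7500)
step 3: ξ=(vx,vy,ωz)=(0.1200, 0.3000, 1.2000), dt=1.0 → body Δ=(-0.0662, 0.2968, 1.2000) → world pose (0.1655, 0.1837, -1.5500)

(0.1655, 0.1837, -1.5500)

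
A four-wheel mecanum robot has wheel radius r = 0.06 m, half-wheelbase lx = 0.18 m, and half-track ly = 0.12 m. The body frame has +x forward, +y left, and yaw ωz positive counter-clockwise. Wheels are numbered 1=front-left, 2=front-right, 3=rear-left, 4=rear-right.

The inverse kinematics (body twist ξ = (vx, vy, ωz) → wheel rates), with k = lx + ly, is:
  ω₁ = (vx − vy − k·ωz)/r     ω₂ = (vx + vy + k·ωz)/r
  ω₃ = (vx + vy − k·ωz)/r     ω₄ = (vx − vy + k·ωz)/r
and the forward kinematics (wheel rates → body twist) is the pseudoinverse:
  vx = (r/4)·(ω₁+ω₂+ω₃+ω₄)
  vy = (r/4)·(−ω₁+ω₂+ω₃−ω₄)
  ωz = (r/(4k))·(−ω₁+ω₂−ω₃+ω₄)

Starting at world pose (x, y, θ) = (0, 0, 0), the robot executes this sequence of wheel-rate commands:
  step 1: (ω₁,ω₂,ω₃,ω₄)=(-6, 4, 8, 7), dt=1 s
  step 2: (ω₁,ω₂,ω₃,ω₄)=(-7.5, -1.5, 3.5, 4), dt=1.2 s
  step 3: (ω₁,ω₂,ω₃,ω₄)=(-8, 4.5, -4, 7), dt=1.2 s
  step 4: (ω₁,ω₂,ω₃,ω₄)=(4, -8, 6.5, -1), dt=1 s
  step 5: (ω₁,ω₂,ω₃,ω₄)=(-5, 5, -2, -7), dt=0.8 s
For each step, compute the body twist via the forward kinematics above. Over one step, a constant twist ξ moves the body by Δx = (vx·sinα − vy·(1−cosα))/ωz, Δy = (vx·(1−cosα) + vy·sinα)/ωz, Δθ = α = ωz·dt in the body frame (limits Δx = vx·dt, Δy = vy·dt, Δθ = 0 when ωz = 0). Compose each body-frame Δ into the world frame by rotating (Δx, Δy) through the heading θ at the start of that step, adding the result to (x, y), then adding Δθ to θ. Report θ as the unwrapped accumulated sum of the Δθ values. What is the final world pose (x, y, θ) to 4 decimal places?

step 1: ξ=(vx,vy,ωz)=(0.1950, 0.1650, 0.4500), dt=1.0 → body Δ=(0.1520, 0.2026, 0.4500) → world pose (0.1520, 0.2026, 0.4500)
step 2: ξ=(vx,vy,ωz)=(-0.0225, 0.0825, 0.3250), dt=1.2 → body Δ=(-0.0454, 0.0913, 0.3900) → world pose (0.0714, 0.2651, 0.8400)
step 3: ξ=(vx,vy,ωz)=(-0.0075, 0.0225, 1.1750), dt=1.2 → body Δ=(-0.0224, 0.0135, 1.4100) → world pose (0.0464, 0.2575, 2.2500)
step 4: ξ=(vx,vy,ωz)=(0.0225, -0.0675, -0.9750), dt=1.0 → body Δ=(-0.0113, -0.0674, -0.9750) → world pose (0.1059, 0.2911, 1.2750)
step 5: ξ=(vx,vy,ωz)=(-0.1350, 0.2250, 0.2500), dt=0.8 → body Δ=(-0.1252, 0.1680, 0.2000) → world pose (-0.0913, 0.2203, 1.4750)

(-0.0913, 0.2203, 1.4750)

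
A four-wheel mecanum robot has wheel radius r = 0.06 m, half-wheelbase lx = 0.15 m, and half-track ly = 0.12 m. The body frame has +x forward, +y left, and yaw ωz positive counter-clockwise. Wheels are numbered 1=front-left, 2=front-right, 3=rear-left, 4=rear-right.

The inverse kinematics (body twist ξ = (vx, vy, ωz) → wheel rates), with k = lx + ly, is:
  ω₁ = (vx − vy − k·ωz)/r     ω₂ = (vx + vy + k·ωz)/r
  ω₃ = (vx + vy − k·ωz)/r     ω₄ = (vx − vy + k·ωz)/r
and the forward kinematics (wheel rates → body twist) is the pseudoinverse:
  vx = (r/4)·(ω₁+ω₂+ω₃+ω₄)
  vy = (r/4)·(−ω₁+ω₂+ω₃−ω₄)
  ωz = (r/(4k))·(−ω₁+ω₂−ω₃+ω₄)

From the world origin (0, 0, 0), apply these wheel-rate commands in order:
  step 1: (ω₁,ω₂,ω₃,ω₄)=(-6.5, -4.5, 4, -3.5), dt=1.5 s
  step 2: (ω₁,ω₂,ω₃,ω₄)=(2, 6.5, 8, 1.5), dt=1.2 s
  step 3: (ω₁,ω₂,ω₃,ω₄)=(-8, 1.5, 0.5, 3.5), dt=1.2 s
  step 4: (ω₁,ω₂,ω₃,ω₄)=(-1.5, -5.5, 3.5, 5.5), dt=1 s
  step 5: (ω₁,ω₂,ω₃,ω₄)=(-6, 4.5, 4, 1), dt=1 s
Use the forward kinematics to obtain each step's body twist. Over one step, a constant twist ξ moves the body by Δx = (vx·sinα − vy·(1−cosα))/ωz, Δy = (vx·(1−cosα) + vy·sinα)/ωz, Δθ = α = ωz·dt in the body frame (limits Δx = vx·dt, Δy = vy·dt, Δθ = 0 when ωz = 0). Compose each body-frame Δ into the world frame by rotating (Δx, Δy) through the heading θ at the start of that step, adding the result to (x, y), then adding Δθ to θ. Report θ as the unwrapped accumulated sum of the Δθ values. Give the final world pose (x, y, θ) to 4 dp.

step 1: ξ=(vx,vy,ωz)=(-0.1575, 0.1425, -0.3056), dt=1.5 → body Δ=(-0.1799, 0.2595, -0.4583) → world pose (-0.1799, 0.2595, -0.4583)
step 2: ξ=(vx,vy,ωz)=(0.2700, 0.1650, -0.1111), dt=1.2 → body Δ=(0.3362, 0.1758, -0.1333) → world pose (0.1994, 0.2685, -0.5917)
step 3: ξ=(vx,vy,ωz)=(-0.0375, 0.0975, 0.6944), dt=1.2 → body Δ=(-0.0860, 0.0862, 0.8333) → world pose (0.1761, 0.3880, 0.2417)
step 4: ξ=(vx,vy,ωz)=(0.0300, -0.0900, -0.1111), dt=1.0 → body Δ=(0.0249, -0.0915, -0.1111) → world pose (0.2222, 0.3051, 0.1306)
step 5: ξ=(vx,vy,ωz)=(0.0525, 0.2025, 0.4167), dt=1.0 → body Δ=(0.0094, 0.2075, 0.4167) → world pose (0.2046, 0.5121, 0.5472)

(0.2046, 0.5121, 0.5472)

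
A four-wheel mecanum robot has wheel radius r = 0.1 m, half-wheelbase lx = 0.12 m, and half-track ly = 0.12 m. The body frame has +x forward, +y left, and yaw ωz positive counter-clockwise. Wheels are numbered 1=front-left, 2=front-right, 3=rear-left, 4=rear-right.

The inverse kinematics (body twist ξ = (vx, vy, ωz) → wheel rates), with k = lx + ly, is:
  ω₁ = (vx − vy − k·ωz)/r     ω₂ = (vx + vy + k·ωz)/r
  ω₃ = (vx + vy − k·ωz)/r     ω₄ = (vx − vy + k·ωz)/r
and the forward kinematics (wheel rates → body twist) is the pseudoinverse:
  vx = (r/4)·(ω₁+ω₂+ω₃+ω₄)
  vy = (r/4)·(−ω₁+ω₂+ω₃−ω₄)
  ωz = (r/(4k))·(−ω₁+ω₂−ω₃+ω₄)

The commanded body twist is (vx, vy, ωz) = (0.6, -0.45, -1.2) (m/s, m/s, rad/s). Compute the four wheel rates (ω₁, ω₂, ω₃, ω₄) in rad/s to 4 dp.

k = lx + ly = 0.12 + 0.12 = 0.2400;  k·ωz = 0.2400·-1.2 = -0.2880
ω₁ (FL) = (vx − vy − k·ωz)/r = 1.3380/0.1 = 13.3800
ω₂ (FR) = (vx + vy + k·ωz)/r = -0.1380/0.1 = -1.3800
ω₃ (RL) = (vx + vy − k·ωz)/r = 0.4380/0.1 = 4.3800
ω₄ (RR) = (vx − vy + k·ωz)/r = 0.7620/0.1 = 7.6200

(13.3800, -1.3800, 4.3800, 7.6200)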